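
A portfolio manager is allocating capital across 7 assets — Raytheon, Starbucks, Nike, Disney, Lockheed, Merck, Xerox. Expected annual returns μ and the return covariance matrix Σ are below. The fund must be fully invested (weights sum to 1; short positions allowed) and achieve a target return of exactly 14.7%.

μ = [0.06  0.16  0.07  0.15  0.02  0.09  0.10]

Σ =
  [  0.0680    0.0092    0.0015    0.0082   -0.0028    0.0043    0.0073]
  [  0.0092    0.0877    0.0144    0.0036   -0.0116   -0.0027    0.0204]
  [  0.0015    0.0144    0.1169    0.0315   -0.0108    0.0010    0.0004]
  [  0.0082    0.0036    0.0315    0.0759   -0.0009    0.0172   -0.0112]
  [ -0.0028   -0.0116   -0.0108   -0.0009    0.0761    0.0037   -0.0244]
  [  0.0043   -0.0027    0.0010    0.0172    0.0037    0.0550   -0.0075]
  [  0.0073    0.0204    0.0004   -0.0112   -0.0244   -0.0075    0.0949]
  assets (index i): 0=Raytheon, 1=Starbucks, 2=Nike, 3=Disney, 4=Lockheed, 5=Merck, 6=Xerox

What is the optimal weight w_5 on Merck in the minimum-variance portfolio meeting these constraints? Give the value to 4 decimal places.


0.1672

g=Σ⁻¹μ = [0.2776  1.5934  -0.0173  1.7868  0.8659  1.2427  1.2217]
h=Σ⁻¹𝟙 = [10.6816  8.4296  6.9971  7.5694  19.9877  15.9902  15.1704]
a=μᵀg=0.789740  b=𝟙ᵀg=6.970754  c=𝟙ᵀh=84.826018  D=ac−b²=18.399071
λ₁=(c·0.147−b)/D = (84.826018·0.147−6.970754)/18.399071 = 0.298856
λ₂=(a−b·0.147)/D = (0.789740−6.970754·0.147)/18.399071 = -0.012770
w* = 0.298856·g + -0.012770·h:
  w_0 = 0.298856·0.2776 + -0.012770·10.6816 = -0.0534  (Raytheon)
  w_1 = 0.298856·1.5934 + -0.012770·8.4296 = 0.3685  (Starbucks)
  w_2 = 0.298856·-0.0173 + -0.012770·6.9971 = -0.0945  (Nike)
  w_3 = 0.298856·1.7868 + -0.012770·7.5694 = 0.4373  (Disney)
  w_4 = 0.298856·0.8659 + -0.012770·19.9877 = 0.0035  (Lockheed)
  w_5 = 0.298856·1.2427 + -0.012770·15.9902 = 0.1672  (Merck)
  w_6 = 0.298856·1.2217 + -0.012770·15.1704 = 0.1714  (Xerox)
Σw_i=1.0000  μᵀw=0.1470
σ²=wᵀΣw=λ₁·μ_p+λ₂ = 0.298856·0.147 + -0.012770 = 0.031162 ≈ 0.0312


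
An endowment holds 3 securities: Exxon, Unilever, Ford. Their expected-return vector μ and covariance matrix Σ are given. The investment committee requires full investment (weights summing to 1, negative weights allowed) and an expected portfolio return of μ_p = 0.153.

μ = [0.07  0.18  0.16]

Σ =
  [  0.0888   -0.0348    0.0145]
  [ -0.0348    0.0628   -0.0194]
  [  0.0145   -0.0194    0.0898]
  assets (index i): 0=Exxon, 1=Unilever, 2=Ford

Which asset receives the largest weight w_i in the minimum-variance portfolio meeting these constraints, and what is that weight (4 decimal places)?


Unilever (0.5265)

g=Σ⁻¹μ = [2.3086  4.9084  2.4693]
h=Σ⁻¹𝟙 = [21.5662  32.4009  14.6533]
a=μᵀg=1.440205  b=𝟙ᵀg=9.686333  c=𝟙ᵀh=68.620457  D=ac−b²=5.002454
λ₁=(c·0.153−b)/D = (68.620457·0.153−9.686333)/5.002454 = 0.162440
λ₂=(a−b·0.153)/D = (1.440205−9.686333·0.153)/5.002454 = -0.008357
w* = 0.162440·g + -0.008357·h:
  w_0 = 0.162440·2.3086 + -0.008357·21.5662 = 0.1948  (Exxon)
  w_1 = 0.162440·4.9084 + -0.008357·32.4009 = 0.5265  (Unilever)
  w_2 = 0.162440·2.4693 + -0.008357·14.6533 = 0.2787  (Ford)
Σw_i=1.0000  μᵀw=0.1530
σ²=wᵀΣw=λ₁·μ_p+λ₂ = 0.162440·0.153 + -0.008357 = 0.016497 ≈ 0.0165


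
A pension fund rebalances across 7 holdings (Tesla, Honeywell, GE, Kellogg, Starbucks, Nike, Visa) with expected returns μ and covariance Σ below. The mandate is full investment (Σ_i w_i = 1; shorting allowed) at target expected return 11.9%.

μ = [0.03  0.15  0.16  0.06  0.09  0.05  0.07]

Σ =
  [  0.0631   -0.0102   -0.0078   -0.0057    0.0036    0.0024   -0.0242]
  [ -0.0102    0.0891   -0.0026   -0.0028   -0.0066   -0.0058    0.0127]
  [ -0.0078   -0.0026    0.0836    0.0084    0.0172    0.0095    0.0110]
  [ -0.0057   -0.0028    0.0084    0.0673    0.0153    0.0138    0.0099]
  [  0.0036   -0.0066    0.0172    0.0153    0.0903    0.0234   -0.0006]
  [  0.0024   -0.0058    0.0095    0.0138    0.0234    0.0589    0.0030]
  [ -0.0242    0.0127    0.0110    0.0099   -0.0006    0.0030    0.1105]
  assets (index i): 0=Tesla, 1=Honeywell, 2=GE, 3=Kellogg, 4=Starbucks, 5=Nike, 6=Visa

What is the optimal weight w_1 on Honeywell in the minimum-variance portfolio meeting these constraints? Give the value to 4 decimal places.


0.3156

g=Σ⁻¹μ = [1.1817  1.8900  1.8150  0.5875  0.5651  0.3097  0.4364]
h=Σ⁻¹𝟙 = [23.6856  14.1543  9.9307  11.4383  4.6136  10.7659  10.3296]
a=μᵀg=0.741501  b=𝟙ᵀg=6.785526  c=𝟙ᵀh=84.918130  D=ac−b²=16.923515
λ₁=(c·0.119−b)/D = (84.918130·0.119−6.785526)/16.923515 = 0.196161
λ₂=(a−b·0.119)/D = (0.741501−6.785526·0.119)/16.923515 = -0.003899
w* = 0.196161·g + -0.003899·h:
  w_0 = 0.196161·1.1817 + -0.003899·23.6856 = 0.1395  (Tesla)
  w_1 = 0.196161·1.8900 + -0.003899·14.1543 = 0.3156  (Honeywell)
  w_2 = 0.196161·1.8150 + -0.003899·9.9307 = 0.3173  (GE)
  w_3 = 0.196161·0.5875 + -0.003899·11.4383 = 0.0707  (Kellogg)
  w_4 = 0.196161·0.5651 + -0.003899·4.6136 = 0.0929  (Starbucks)
  w_5 = 0.196161·0.3097 + -0.003899·10.7659 = 0.0188  (Nike)
  w_6 = 0.196161·0.4364 + -0.003899·10.3296 = 0.0453  (Visa)
Σw_i=1.0000  μᵀw=0.1190
σ²=wᵀΣw=λ₁·μ_p+λ₂ = 0.196161·0.119 + -0.003899 = 0.019445 ≈ 0.0194


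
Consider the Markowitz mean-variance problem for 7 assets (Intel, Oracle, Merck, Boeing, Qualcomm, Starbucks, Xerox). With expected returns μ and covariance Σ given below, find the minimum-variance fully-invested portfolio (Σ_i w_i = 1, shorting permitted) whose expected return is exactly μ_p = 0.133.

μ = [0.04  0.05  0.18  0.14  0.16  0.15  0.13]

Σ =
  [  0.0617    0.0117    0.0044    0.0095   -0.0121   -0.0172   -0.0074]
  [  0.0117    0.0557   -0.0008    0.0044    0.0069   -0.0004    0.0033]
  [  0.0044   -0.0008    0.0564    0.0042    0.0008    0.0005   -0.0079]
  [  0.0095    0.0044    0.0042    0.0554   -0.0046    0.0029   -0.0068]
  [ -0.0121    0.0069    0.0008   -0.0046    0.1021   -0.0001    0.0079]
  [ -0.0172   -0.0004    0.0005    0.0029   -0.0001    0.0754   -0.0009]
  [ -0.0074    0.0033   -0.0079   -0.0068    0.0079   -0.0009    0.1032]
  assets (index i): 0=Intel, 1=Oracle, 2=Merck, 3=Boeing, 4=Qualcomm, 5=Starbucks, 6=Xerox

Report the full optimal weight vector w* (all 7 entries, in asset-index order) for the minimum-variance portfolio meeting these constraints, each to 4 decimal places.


p=Σ⁻¹μ = [1.1472  0.2362  3.1184  2.2968  1.6431  2.1648  1.6176]
q=Σ⁻¹𝟙 = [19.1256  11.1109  16.7513  14.1243  10.8852  17.1906  12.2357]
a=μᵀp=1.738460  b=𝟙ᵀp=12.224061  c=𝟙ᵀq=101.423529  D=ac−b²=26.893075
λ₁=(c·0.133−b)/D = (101.423529·0.133−12.224061)/26.893075 = 0.047048
λ₂=(a−b·0.133)/D = (1.738460−12.224061·0.133)/26.893075 = 0.004189
w* = 0.047048·p + 0.004189·q:
  w_0 = 0.047048·1.1472 + 0.004189·19.1256 = 0.1341  (Intel)
  w_1 = 0.047048·0.2362 + 0.004189·11.1109 = 0.0577  (Oracle)
  w_2 = 0.047048·3.1184 + 0.004189·16.7513 = 0.2169  (Merck)
  w_3 = 0.047048·2.2968 + 0.004189·14.1243 = 0.1672  (Boeing)
  w_4 = 0.047048·1.6431 + 0.004189·10.8852 = 0.1229  (Qualcomm)
  w_5 = 0.047048·2.1648 + 0.004189·17.1906 = 0.1739  (Starbucks)
  w_6 = 0.047048·1.6176 + 0.004189·12.2357 = 0.1274  (Xerox)
Σw_i=1.0000  μᵀw=0.1330
σ²=wᵀΣw=λ₁·μ_p+λ₂ = 0.047048·0.133 + 0.004189 = 0.010447 ≈ 0.0104

0.1341  0.0577  0.2169  0.1672  0.1229  0.1739  0.1274


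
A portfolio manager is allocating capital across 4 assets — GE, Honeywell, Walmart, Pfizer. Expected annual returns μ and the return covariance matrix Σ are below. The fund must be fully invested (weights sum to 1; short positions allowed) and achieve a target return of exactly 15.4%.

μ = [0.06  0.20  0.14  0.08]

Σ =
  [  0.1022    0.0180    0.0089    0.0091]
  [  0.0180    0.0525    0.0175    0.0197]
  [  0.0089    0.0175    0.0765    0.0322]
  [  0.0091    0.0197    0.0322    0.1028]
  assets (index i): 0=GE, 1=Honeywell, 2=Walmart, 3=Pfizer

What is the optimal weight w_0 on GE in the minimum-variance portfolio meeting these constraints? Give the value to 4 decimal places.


p=Σ⁻¹μ = [-0.1174  3.5657  1.1331  -0.2496]
q=Σ⁻¹𝟙 = [6.5078  12.6546  7.5892  4.3493]
a=μᵀp=0.844769  b=𝟙ᵀp=4.331827  c=𝟙ᵀq=31.100938  D=ac−b²=7.508383
λ₁=(c·0.154−b)/D = (31.100938·0.154−4.331827)/7.508383 = 0.060961
λ₂=(a−b·0.154)/D = (0.844769−4.331827·0.154)/7.508383 = 0.023663
w* = 0.060961·p + 0.023663·q:
  w_0 = 0.060961·-0.1174 + 0.023663·6.5078 = 0.1468  (GE)
  w_1 = 0.060961·3.5657 + 0.023663·12.6546 = 0.5168  (Honeywell)
  w_2 = 0.060961·1.1331 + 0.023663·7.5892 = 0.2487  (Walmart)
  w_3 = 0.060961·-0.2496 + 0.023663·4.3493 = 0.0877  (Pfizer)
Σw_i=1.0000  μᵀw=0.1540
σ²=wᵀΣw=λ₁·μ_p+λ₂ = 0.060961·0.154 + 0.023663 = 0.033051 ≈ 0.0331

0.1468


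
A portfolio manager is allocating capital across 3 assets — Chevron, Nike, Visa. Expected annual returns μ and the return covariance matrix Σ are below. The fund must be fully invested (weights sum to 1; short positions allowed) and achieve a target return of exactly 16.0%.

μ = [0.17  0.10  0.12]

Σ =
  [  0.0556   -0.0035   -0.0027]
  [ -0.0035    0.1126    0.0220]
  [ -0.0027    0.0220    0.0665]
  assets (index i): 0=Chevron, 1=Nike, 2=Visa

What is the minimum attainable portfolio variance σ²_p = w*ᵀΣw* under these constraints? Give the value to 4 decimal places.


0.0373

x=Σ⁻¹μ = [3.1820  0.6513  1.7182]
y=Σ⁻¹𝟙 = [19.0735  6.8257  13.5539]
a=μᵀx=0.812257  b=𝟙ᵀx=5.551526  c=𝟙ᵀy=39.453045  D=ac−b²=1.226567
λ₁=(c·0.160−b)/D = (39.453045·0.160−5.551526)/1.226567 = 0.620399
λ₂=(a−b·0.160)/D = (0.812257−5.551526·0.160)/1.226567 = -0.061951
w* = 0.620399·x + -0.061951·y:
  w_0 = 0.620399·3.1820 + -0.061951·19.0735 = 0.7925  (Chevron)
  w_1 = 0.620399·0.6513 + -0.061951·6.8257 = -0.0188  (Nike)
  w_2 = 0.620399·1.7182 + -0.061951·13.5539 = 0.2263  (Visa)
Σw_i=1.0000  μᵀw=0.1600
σ²=wᵀΣw=λ₁·μ_p+λ₂ = 0.620399·0.160 + -0.061951 = 0.037313 ≈ 0.0373


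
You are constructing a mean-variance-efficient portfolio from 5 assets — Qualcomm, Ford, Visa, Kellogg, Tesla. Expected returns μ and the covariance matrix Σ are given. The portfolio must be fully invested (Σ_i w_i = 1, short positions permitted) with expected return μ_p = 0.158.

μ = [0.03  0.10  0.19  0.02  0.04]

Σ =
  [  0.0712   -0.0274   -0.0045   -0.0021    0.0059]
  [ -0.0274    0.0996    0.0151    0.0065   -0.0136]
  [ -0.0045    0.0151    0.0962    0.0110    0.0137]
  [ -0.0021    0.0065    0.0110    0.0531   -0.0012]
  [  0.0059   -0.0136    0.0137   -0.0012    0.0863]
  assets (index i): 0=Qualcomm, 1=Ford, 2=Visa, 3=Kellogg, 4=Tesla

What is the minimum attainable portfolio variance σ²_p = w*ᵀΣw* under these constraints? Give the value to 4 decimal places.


0.0535

u=Σ⁻¹μ = [0.9037  1.0179  1.8287  -0.0849  0.2706]
v=Σ⁻¹𝟙 = [19.7328  15.2059  5.2821  16.9291  12.0316]
a=μᵀu=0.485483  b=𝟙ᵀu=3.936017  c=𝟙ᵀv=69.181525  D=ac−b²=18.094249
λ₁=(c·0.158−b)/D = (69.181525·0.158−3.936017)/18.094249 = 0.386568
λ₂=(a−b·0.158)/D = (0.485483−3.936017·0.158)/18.094249 = -0.007539
w* = 0.386568·u + -0.007539·v:
  w_0 = 0.386568·0.9037 + -0.007539·19.7328 = 0.2006  (Qualcomm)
  w_1 = 0.386568·1.0179 + -0.007539·15.2059 = 0.2788  (Ford)
  w_2 = 0.386568·1.8287 + -0.007539·5.2821 = 0.6671  (Visa)
  w_3 = 0.386568·-0.0849 + -0.007539·16.9291 = -0.1605  (Kellogg)
  w_4 = 0.386568·0.2706 + -0.007539·12.0316 = 0.0139  (Tesla)
Σw_i=1.0000  μᵀw=0.1580
σ²=wᵀΣw=λ₁·μ_p+λ₂ = 0.386568·0.158 + -0.007539 = 0.053539 ≈ 0.0535


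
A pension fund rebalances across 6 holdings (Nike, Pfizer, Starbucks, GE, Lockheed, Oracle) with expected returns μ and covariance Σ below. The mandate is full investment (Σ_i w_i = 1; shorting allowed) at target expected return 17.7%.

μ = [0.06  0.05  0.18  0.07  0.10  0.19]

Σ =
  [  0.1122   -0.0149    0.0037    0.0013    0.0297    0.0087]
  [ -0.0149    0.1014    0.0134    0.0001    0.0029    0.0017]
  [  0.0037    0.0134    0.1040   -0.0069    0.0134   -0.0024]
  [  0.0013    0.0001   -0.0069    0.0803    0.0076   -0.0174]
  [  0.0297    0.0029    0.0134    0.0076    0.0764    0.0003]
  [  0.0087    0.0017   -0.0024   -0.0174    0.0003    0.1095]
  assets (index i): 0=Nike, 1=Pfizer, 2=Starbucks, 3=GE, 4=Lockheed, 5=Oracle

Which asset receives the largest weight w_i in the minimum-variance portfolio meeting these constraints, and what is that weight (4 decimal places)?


Oracle (0.4521)

x=Σ⁻¹μ = [0.1258  0.2255  1.7301  1.3700  0.8039  1.9751]
y=Σ⁻¹𝟙 = [7.0016  9.3706  8.4878  14.7654  7.0110  10.9438]
a=μᵀx=0.881802  b=𝟙ᵀx=6.230419  c=𝟙ᵀy=57.580163  D=ac−b²=11.956184
λ₁=(c·0.177−b)/D = (57.580163·0.177−6.230419)/11.956184 = 0.331316
λ₂=(a−b·0.177)/D = (0.881802−6.230419·0.177)/11.956184 = -0.018483
w* = 0.331316·x + -0.018483·y:
  w_0 = 0.331316·0.1258 + -0.018483·7.0016 = -0.0877  (Nike)
  w_1 = 0.331316·0.2255 + -0.018483·9.3706 = -0.0985  (Pfizer)
  w_2 = 0.331316·1.7301 + -0.018483·8.4878 = 0.4163  (Starbucks)
  w_3 = 0.331316·1.3700 + -0.018483·14.7654 = 0.1810  (GE)
  w_4 = 0.331316·0.8039 + -0.018483·7.0110 = 0.1368  (Lockheed)
  w_5 = 0.331316·1.9751 + -0.018483·10.9438 = 0.4521  (Oracle)
Σw_i=1.0000  μᵀw=0.1770
σ²=wᵀΣw=λ₁·μ_p+λ₂ = 0.331316·0.177 + -0.018483 = 0.040160 ≈ 0.0402


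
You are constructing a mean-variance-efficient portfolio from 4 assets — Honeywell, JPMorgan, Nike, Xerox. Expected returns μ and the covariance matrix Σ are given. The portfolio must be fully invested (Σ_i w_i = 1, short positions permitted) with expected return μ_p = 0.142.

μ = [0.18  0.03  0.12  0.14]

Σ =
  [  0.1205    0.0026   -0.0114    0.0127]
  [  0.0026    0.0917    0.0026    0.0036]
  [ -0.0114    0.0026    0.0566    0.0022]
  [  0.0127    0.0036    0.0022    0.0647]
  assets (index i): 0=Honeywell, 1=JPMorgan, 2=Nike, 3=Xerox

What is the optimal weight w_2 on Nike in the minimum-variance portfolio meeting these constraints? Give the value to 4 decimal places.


g=Σ⁻¹μ = [1.5259  0.1475  2.3517  1.7761]
h=Σ⁻¹𝟙 = [8.5055  9.6454  18.4473  12.6224]
a=μᵀg=0.809943  b=𝟙ᵀg=5.801172  c=𝟙ᵀh=49.220632  D=ac−b²=6.212302
λ₁=(c·0.142−b)/D = (49.220632·0.142−5.801172)/6.212302 = 0.191259
λ₂=(a−b·0.142)/D = (0.809943−5.801172·0.142)/6.212302 = -0.002225
w* = 0.191259·g + -0.002225·h:
  w_0 = 0.191259·1.5259 + -0.002225·8.5055 = 0.2729  (Honeywell)
  w_1 = 0.191259·0.1475 + -0.002225·9.6454 = 0.0067  (JPMorgan)
  w_2 = 0.191259·2.3517 + -0.002225·18.4473 = 0.4087  (Nike)
  w_3 = 0.191259·1.7761 + -0.002225·12.6224 = 0.3116  (Xerox)
Σw_i=1.0000  μᵀw=0.1420
σ²=wᵀΣw=λ₁·μ_p+λ₂ = 0.191259·0.142 + -0.002225 = 0.024934 ≈ 0.0249

0.4087


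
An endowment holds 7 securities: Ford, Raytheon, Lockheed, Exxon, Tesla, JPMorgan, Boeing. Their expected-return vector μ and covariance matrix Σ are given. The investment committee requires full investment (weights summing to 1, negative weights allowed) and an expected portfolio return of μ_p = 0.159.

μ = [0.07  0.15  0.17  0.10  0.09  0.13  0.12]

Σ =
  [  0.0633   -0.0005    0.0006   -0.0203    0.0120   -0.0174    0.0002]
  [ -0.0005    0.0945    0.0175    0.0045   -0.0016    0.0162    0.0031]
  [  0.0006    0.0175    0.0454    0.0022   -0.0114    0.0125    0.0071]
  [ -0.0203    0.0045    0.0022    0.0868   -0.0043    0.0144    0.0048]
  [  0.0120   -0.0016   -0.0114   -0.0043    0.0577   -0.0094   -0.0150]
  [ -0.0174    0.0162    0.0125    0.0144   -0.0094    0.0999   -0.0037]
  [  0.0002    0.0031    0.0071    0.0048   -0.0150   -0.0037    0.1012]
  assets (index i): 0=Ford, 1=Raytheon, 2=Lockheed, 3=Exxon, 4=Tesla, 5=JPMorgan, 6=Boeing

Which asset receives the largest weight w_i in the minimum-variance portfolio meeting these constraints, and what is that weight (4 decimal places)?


g=Σ⁻¹μ = [1.2593  0.6939  3.5611  1.1994  2.6203  1.0837  1.2833]
h=Σ⁻¹𝟙 = [18.5195  4.4161  20.5807  13.8731  23.4042  10.5714  11.4631]
a=μᵀg=1.448273  b=𝟙ᵀg=11.701041  c=𝟙ᵀh=102.828082  D=ac−b²=12.008771
λ₁=(c·0.159−b)/D = (102.828082·0.159−11.701041)/12.008771 = 0.387102
λ₂=(a−b·0.159)/D = (1.448273−11.701041·0.159)/12.008771 = -0.034324
w* = 0.387102·g + -0.034324·h:
  w_0 = 0.387102·1.2593 + -0.034324·18.5195 = -0.1482  (Ford)
  w_1 = 0.387102·0.6939 + -0.034324·4.4161 = 0.1170  (Raytheon)
  w_2 = 0.387102·3.5611 + -0.034324·20.5807 = 0.6721  (Lockheed)
  w_3 = 0.387102·1.1994 + -0.034324·13.8731 = -0.0119  (Exxon)
  w_4 = 0.387102·2.6203 + -0.034324·23.4042 = 0.2110  (Tesla)
  w_5 = 0.387102·1.0837 + -0.034324·10.5714 = 0.0567  (JPMorgan)
  w_6 = 0.387102·1.2833 + -0.034324·11.4631 = 0.1033  (Boeing)
Σw_i=1.0000  μᵀw=0.1590
σ²=wᵀΣw=λ₁·μ_p+λ₂ = 0.387102·0.159 + -0.034324 = 0.027225 ≈ 0.0272

Lockheed (0.6721)


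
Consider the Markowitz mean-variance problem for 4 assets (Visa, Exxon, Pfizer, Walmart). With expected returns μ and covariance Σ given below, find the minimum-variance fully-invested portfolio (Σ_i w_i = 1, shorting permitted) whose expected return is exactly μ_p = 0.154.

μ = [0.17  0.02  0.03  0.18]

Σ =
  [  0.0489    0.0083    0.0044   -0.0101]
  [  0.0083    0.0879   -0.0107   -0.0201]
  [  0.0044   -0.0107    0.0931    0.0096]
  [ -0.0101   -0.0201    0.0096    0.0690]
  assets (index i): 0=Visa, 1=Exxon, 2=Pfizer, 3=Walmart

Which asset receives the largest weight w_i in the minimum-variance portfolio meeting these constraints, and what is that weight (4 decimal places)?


g=Σ⁻¹μ = [4.0913  0.6009  -0.1531  3.4039]
h=Σ⁻¹𝟙 = [21.3072  15.2480  9.3466  20.7530]
a=μᵀg=1.315656  b=𝟙ᵀg=7.943128  c=𝟙ᵀh=66.654828  D=ac−b²=24.601567
λ₁=(c·0.154−b)/D = (66.654828·0.154−7.943128)/24.601567 = 0.094373
λ₂=(a−b·0.154)/D = (1.315656−7.943128·0.154)/24.601567 = 0.003756
w* = 0.094373·g + 0.003756·h:
  w_0 = 0.094373·4.0913 + 0.003756·21.3072 = 0.4661  (Visa)
  w_1 = 0.094373·0.6009 + 0.003756·15.2480 = 0.1140  (Exxon)
  w_2 = 0.094373·-0.1531 + 0.003756·9.3466 = 0.0207  (Pfizer)
  w_3 = 0.094373·3.4039 + 0.003756·20.7530 = 0.3992  (Walmart)
Σw_i=1.0000  μᵀw=0.1540
σ²=wᵀΣw=λ₁·μ_p+λ₂ = 0.094373·0.154 + 0.003756 = 0.018290 ≈ 0.0183

Visa (0.4661)


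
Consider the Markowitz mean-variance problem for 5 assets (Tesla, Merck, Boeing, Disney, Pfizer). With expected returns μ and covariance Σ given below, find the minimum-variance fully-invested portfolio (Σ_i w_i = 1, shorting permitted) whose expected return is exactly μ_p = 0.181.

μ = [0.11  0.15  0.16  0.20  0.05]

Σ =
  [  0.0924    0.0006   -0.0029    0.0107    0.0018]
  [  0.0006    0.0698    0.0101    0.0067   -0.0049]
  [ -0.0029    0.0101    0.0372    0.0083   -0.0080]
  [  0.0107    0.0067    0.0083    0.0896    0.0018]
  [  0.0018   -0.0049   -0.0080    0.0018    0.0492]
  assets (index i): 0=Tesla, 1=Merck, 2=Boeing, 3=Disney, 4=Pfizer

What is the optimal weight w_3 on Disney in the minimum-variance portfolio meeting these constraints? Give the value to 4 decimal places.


p=Σ⁻¹μ = [1.0888  1.5315  3.9865  1.5838  1.7192]
q=Σ⁻¹𝟙 = [10.4746  11.2957  28.8105  5.8833  25.5363]
a=μᵀp=1.390040  b=𝟙ᵀp=9.909723  c=𝟙ᵀq=82.000469  D=ac−b²=15.781362
λ₁=(c·0.181−b)/D = (82.000469·0.181−9.909723)/15.781362 = 0.312544
λ₂=(a−b·0.181)/D = (1.390040−9.909723·0.181)/15.781362 = -0.025576
w* = 0.312544·p + -0.025576·q:
  w_0 = 0.312544·1.0888 + -0.025576·10.4746 = 0.0724  (Tesla)
  w_1 = 0.312544·1.5315 + -0.025576·11.2957 = 0.1898  (Merck)
  w_2 = 0.312544·3.9865 + -0.025576·28.8105 = 0.5091  (Boeing)
  w_3 = 0.312544·1.5838 + -0.025576·5.8833 = 0.3445  (Disney)
  w_4 = 0.312544·1.7192 + -0.025576·25.5363 = -0.1158  (Pfizer)
Σw_i=1.0000  μᵀw=0.1810
σ²=wᵀΣw=λ₁·μ_p+λ₂ = 0.312544·0.181 + -0.025576 = 0.030995 ≈ 0.0310

0.3445


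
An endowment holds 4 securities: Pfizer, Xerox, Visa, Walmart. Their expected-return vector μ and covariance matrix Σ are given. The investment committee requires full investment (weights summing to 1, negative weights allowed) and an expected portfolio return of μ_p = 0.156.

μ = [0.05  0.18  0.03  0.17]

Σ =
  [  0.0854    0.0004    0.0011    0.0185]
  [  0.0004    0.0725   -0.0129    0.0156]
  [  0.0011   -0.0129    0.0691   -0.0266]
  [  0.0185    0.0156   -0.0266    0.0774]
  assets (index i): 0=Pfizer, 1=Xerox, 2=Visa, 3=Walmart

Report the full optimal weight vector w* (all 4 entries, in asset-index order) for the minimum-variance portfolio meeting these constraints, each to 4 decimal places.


u=Σ⁻¹μ = [0.0482  2.2946  1.7573  2.3263]
v=Σ⁻¹𝟙 = [7.8490  14.4159  23.2463  16.1273]
a=μᵀu=0.863628  b=𝟙ᵀu=6.426346  c=𝟙ᵀv=61.638530  D=ac−b²=11.934869
λ₁=(c·0.156−b)/D = (61.638530·0.156−6.426346)/11.934869 = 0.267222
λ₂=(a−b·0.156)/D = (0.863628−6.426346·0.156)/11.934869 = -0.011637
w* = 0.267222·u + -0.011637·v:
  w_0 = 0.267222·0.0482 + -0.011637·7.8490 = -0.0785  (Pfizer)
  w_1 = 0.267222·2.2946 + -0.011637·14.4159 = 0.4454  (Xerox)
  w_2 = 0.267222·1.7573 + -0.011637·23.2463 = 0.1991  (Visa)
  w_3 = 0.267222·2.3263 + -0.011637·16.1273 = 0.4340  (Walmart)
Σw_i=1.0000  μᵀw=0.1560
σ²=wᵀΣw=λ₁·μ_p+λ₂ = 0.267222·0.156 + -0.011637 = 0.030050 ≈ 0.0301

-0.0785  0.4454  0.1991  0.4340


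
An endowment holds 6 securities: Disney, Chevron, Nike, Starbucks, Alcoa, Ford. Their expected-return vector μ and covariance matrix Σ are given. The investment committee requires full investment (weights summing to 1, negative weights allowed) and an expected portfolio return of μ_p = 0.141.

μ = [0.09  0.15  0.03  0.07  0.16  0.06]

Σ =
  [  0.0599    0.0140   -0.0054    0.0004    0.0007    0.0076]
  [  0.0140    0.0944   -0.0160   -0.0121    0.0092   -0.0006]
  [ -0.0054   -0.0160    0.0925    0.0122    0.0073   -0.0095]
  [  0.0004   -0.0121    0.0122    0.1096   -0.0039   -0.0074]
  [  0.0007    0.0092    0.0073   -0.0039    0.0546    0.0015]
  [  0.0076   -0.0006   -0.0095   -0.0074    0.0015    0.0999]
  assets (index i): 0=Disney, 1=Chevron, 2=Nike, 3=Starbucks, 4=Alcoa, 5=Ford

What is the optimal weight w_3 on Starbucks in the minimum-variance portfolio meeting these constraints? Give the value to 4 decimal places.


0.1143

x=Σ⁻¹μ = [1.1103  1.3381  0.3523  0.8782  2.6903  0.5823]
y=Σ⁻¹𝟙 = [13.7237  10.4774  11.9826  10.1598  15.2035  10.6927]
a=μᵀx=0.838078  b=𝟙ᵀx=6.951539  c=𝟙ᵀy=72.239791  D=ac−b²=12.218723
λ₁=(c·0.141−b)/D = (72.239791·0.141−6.951539)/12.218723 = 0.264698
λ₂=(a−b·0.141)/D = (0.838078−6.951539·0.141)/12.218723 = -0.011629
w* = 0.264698·x + -0.011629·y:
  w_0 = 0.264698·1.1103 + -0.011629·13.7237 = 0.1343  (Disney)
  w_1 = 0.264698·1.3381 + -0.011629·10.4774 = 0.2324  (Chevron)
  w_2 = 0.264698·0.3523 + -0.011629·11.9826 = -0.0461  (Nike)
  w_3 = 0.264698·0.8782 + -0.011629·10.1598 = 0.1143  (Starbucks)
  w_4 = 0.264698·2.6903 + -0.011629·15.2035 = 0.5353  (Alcoa)
  w_5 = 0.264698·0.5823 + -0.011629·10.6927 = 0.0298  (Ford)
Σw_i=1.0000  μᵀw=0.1410
σ²=wᵀΣw=λ₁·μ_p+λ₂ = 0.264698·0.141 + -0.011629 = 0.025694 ≈ 0.0257


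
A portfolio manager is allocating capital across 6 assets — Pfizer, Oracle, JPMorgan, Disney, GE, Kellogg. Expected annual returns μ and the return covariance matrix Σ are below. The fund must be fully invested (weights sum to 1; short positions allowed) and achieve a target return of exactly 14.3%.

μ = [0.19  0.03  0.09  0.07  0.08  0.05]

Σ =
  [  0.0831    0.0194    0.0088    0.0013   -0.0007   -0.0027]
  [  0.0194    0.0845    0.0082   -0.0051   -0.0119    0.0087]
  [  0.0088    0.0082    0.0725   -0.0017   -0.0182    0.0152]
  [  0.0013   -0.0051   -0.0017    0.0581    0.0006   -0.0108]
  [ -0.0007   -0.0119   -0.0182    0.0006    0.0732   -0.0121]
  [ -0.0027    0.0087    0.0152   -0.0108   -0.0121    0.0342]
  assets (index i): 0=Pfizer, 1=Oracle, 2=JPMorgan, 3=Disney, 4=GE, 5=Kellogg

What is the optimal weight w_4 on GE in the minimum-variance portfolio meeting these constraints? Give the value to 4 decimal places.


0.1812

x=Σ⁻¹μ = [2.2923  -0.1717  0.9505  1.5889  1.7016  2.3680]
y=Σ⁻¹𝟙 = [9.8893  9.4346  9.8336  25.2461  24.0980  39.7483]
a=μᵀx=0.881675  b=𝟙ᵀx=8.729520  c=𝟙ᵀy=118.250000  D=ac−b²=28.053500
λ₁=(c·0.143−b)/D = (118.250000·0.143−8.729520)/28.053500 = 0.291594
λ₂=(a−b·0.143)/D = (0.881675−8.729520·0.143)/28.053500 = -0.013070
w* = 0.291594·x + -0.013070·y:
  w_0 = 0.291594·2.2923 + -0.013070·9.8893 = 0.5392  (Pfizer)
  w_1 = 0.291594·-0.1717 + -0.013070·9.4346 = -0.1734  (Oracle)
  w_2 = 0.291594·0.9505 + -0.013070·9.8336 = 0.1487  (JPMorgan)
  w_3 = 0.291594·1.5889 + -0.013070·25.2461 = 0.1333  (Disney)
  w_4 = 0.291594·1.7016 + -0.013070·24.0980 = 0.1812  (GE)
  w_5 = 0.291594·2.3680 + -0.013070·39.7483 = 0.1710  (Kellogg)
Σw_i=1.0000  μᵀw=0.1430
σ²=wᵀΣw=λ₁·μ_p+λ₂ = 0.291594·0.143 + -0.013070 = 0.028628 ≈ 0.0286


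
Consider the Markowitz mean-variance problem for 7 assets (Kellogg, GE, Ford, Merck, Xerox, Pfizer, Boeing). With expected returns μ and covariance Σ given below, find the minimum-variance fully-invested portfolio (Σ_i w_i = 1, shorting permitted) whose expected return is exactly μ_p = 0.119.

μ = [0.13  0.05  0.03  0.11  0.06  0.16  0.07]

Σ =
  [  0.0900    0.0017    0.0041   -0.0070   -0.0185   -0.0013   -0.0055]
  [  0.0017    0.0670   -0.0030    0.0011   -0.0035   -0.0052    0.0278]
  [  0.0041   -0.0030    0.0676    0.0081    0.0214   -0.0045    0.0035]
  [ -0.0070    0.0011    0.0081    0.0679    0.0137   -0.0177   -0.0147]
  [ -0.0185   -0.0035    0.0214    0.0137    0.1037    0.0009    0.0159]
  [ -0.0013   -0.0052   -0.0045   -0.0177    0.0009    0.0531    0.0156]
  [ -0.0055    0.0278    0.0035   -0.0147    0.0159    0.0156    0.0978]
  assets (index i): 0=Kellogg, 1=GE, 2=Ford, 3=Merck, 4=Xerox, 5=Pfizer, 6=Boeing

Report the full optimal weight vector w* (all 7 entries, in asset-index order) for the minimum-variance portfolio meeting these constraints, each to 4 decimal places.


x=Σ⁻¹μ = [1.8053  0.8849  0.1479  2.7818  0.4569  3.9978  0.2666]
y=Σ⁻¹𝟙 = [13.9296  15.6177  11.6357  21.1949  6.6213  27.5033  3.8748]
a=μᵀx=1.275098  b=𝟙ᵀx=10.341287  c=𝟙ᵀy=100.377250  D=ac−b²=21.048571
λ₁=(c·0.119−b)/D = (100.377250·0.119−10.341287)/21.048571 = 0.076186
λ₂=(a−b·0.119)/D = (1.275098−10.341287·0.119)/21.048571 = 0.002113
w* = 0.076186·x + 0.002113·y:
  w_0 = 0.076186·1.8053 + 0.002113·13.9296 = 0.1670  (Kellogg)
  w_1 = 0.076186·0.8849 + 0.002113·15.6177 = 0.1004  (GE)
  w_2 = 0.076186·0.1479 + 0.002113·11.6357 = 0.0359  (Ford)
  w_3 = 0.076186·2.7818 + 0.002113·21.1949 = 0.2567  (Merck)
  w_4 = 0.076186·0.4569 + 0.002113·6.6213 = 0.0488  (Xerox)
  w_5 = 0.076186·3.9978 + 0.002113·27.5033 = 0.3627  (Pfizer)
  w_6 = 0.076186·0.2666 + 0.002113·3.8748 = 0.0285  (Boeing)
Σw_i=1.0000  μᵀw=0.1190
σ²=wᵀΣw=λ₁·μ_p+λ₂ = 0.076186·0.119 + 0.002113 = 0.011180 ≈ 0.0112

0.1670  0.1004  0.0359  0.2567  0.0488  0.3627  0.0285


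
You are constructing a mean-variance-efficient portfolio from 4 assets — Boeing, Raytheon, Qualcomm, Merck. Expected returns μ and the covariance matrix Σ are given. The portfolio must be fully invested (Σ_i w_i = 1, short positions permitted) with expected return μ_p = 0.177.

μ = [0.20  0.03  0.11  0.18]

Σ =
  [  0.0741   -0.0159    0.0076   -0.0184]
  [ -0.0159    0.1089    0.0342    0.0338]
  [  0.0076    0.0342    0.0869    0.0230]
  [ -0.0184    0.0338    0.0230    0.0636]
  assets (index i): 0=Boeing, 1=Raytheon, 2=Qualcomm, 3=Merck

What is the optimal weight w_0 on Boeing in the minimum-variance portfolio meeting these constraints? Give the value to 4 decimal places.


x=Σ⁻¹μ = [3.6101  -0.4921  0.0542  4.1165]
y=Σ⁻¹𝟙 = [18.5899  5.6365  3.1751  16.9577]
a=μᵀx=1.454197  b=𝟙ᵀx=7.288732  c=𝟙ᵀy=44.359302  D=ac−b²=11.381556
λ₁=(c·0.177−b)/D = (44.359302·0.177−7.288732)/11.381556 = 0.049454
λ₂=(a−b·0.177)/D = (1.454197−7.288732·0.177)/11.381556 = 0.014417
w* = 0.049454·x + 0.014417·y:
  w_0 = 0.049454·3.6101 + 0.014417·18.5899 = 0.4465  (Boeing)
  w_1 = 0.049454·-0.4921 + 0.014417·5.6365 = 0.0569  (Raytheon)
  w_2 = 0.049454·0.0542 + 0.014417·3.1751 = 0.0485  (Qualcomm)
  w_3 = 0.049454·4.1165 + 0.014417·16.9577 = 0.4481  (Merck)
Σw_i=1.0000  μᵀw=0.1770
σ²=wᵀΣw=λ₁·μ_p+λ₂ = 0.049454·0.177 + 0.014417 = 0.023171 ≈ 0.0232

0.4465


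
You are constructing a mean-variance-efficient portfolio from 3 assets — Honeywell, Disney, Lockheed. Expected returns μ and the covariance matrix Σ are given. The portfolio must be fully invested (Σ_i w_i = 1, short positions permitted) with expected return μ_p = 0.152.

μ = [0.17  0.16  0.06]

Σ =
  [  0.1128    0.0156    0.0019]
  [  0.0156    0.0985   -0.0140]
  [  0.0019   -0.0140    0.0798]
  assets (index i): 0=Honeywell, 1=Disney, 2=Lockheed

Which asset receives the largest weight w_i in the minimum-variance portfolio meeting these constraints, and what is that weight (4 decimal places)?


u=Σ⁻¹μ = [1.2740  1.5642  0.9960]
v=Σ⁻¹𝟙 = [7.0945  11.0616  14.3030]
a=μᵀu=0.526602  b=𝟙ᵀu=3.834110  c=𝟙ᵀv=32.459178  D=ac−b²=2.392658
λ₁=(c·0.152−b)/D = (32.459178·0.152−3.834110)/2.392658 = 0.459608
λ₂=(a−b·0.152)/D = (0.526602−3.834110·0.152)/2.392658 = -0.023481
w* = 0.459608·u + -0.023481·v:
  w_0 = 0.459608·1.2740 + -0.023481·7.0945 = 0.4189  (Honeywell)
  w_1 = 0.459608·1.5642 + -0.023481·11.0616 = 0.4592  (Disney)
  w_2 = 0.459608·0.9960 + -0.023481·14.3030 = 0.1219  (Lockheed)
Σw_i=1.0000  μᵀw=0.1520
σ²=wᵀΣw=λ₁·μ_p+λ₂ = 0.459608·0.152 + -0.023481 = 0.046379 ≈ 0.0464

Disney (0.4592)


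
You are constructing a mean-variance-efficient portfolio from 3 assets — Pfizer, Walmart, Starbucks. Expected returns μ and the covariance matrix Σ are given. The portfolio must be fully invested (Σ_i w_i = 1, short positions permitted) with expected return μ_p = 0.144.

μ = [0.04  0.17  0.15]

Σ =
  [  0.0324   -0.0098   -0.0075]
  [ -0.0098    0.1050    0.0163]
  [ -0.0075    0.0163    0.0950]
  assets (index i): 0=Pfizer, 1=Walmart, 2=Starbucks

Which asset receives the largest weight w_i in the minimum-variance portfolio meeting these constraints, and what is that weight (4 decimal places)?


Walmart (0.4590)

u=Σ⁻¹μ = [2.0534  1.5826  1.4695]
v=Σ⁻¹𝟙 = [36.9131  11.1803  11.5222]
a=μᵀu=0.571603  b=𝟙ᵀu=5.105511  c=𝟙ᵀv=59.615623  D=ac−b²=8.010195
λ₁=(c·0.144−b)/D = (59.615623·0.144−5.105511)/8.010195 = 0.434339
λ₂=(a−b·0.144)/D = (0.571603−5.105511·0.144)/8.010195 = -0.020423
w* = 0.434339·u + -0.020423·v:
  w_0 = 0.434339·2.0534 + -0.020423·36.9131 = 0.1380  (Pfizer)
  w_1 = 0.434339·1.5826 + -0.020423·11.1803 = 0.4590  (Walmart)
  w_2 = 0.434339·1.4695 + -0.020423·11.5222 = 0.4030  (Starbucks)
Σw_i=1.0000  μᵀw=0.1440
σ²=wᵀΣw=λ₁·μ_p+λ₂ = 0.434339·0.144 + -0.020423 = 0.042122 ≈ 0.0421


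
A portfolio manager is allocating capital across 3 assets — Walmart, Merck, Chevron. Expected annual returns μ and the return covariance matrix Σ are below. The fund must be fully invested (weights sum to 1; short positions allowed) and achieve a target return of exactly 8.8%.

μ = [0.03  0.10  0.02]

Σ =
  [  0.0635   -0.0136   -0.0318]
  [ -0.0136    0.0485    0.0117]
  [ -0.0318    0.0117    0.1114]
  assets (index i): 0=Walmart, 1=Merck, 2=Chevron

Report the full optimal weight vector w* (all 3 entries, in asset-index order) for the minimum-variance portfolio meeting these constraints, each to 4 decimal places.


u=Σ⁻¹μ = [1.0912  2.3079  0.2486]
v=Σ⁻¹𝟙 = [28.3494  25.0859  14.4345]
a=μᵀu=0.268497  b=𝟙ᵀu=3.647766  c=𝟙ᵀv=67.869844  D=ac−b²=4.916686
λ₁=(c·0.088−b)/D = (67.869844·0.088−3.647766)/4.916686 = 0.472835
λ₂=(a−b·0.088)/D = (0.268497−3.647766·0.088)/4.916686 = -0.010679
w* = 0.472835·u + -0.010679·v:
  w_0 = 0.472835·1.0912 + -0.010679·28.3494 = 0.2132  (Walmart)
  w_1 = 0.472835·2.3079 + -0.010679·25.0859 = 0.8233  (Merck)
  w_2 = 0.472835·0.2486 + -0.010679·14.4345 = -0.0366  (Chevron)
Σw_i=1.0000  μᵀw=0.0880
σ²=wᵀΣw=λ₁·μ_p+λ₂ = 0.472835·0.088 + -0.010679 = 0.030930 ≈ 0.0309

0.2132  0.8233  -0.0366


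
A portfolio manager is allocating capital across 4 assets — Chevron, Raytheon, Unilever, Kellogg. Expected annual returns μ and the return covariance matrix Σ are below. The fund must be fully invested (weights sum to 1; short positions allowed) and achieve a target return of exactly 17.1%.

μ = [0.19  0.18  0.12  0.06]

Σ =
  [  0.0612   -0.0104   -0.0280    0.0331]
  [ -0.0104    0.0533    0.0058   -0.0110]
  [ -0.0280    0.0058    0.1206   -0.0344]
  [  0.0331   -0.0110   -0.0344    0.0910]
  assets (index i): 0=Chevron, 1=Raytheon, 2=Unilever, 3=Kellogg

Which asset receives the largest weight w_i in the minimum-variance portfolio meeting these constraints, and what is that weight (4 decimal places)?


p=Σ⁻¹μ = [4.5600  4.1039  1.9198  0.2225]
q=Σ⁻¹𝟙 = [20.8896  23.6516  15.4534  12.0914]
a=μᵀp=1.848822  b=𝟙ᵀp=10.806194  c=𝟙ᵀq=72.085916  D=ac−b²=16.500169
λ₁=(c·0.171−b)/D = (72.085916·0.171−10.806194)/16.500169 = 0.092150
λ₂=(a−b·0.171)/D = (1.848822−10.806194·0.171)/16.500169 = 0.000058
w* = 0.092150·p + 0.000058·q:
  w_0 = 0.092150·4.5600 + 0.000058·20.8896 = 0.4214  (Chevron)
  w_1 = 0.092150·4.1039 + 0.000058·23.6516 = 0.3796  (Raytheon)
  w_2 = 0.092150·1.9198 + 0.000058·15.4534 = 0.1778  (Unilever)
  w_3 = 0.092150·0.2225 + 0.000058·12.0914 = 0.0212  (Kellogg)
Σw_i=1.0000  μᵀw=0.1710
σ²=wᵀΣw=λ₁·μ_p+λ₂ = 0.092150·0.171 + 0.000058 = 0.015816 ≈ 0.0158

Chevron (0.4214)


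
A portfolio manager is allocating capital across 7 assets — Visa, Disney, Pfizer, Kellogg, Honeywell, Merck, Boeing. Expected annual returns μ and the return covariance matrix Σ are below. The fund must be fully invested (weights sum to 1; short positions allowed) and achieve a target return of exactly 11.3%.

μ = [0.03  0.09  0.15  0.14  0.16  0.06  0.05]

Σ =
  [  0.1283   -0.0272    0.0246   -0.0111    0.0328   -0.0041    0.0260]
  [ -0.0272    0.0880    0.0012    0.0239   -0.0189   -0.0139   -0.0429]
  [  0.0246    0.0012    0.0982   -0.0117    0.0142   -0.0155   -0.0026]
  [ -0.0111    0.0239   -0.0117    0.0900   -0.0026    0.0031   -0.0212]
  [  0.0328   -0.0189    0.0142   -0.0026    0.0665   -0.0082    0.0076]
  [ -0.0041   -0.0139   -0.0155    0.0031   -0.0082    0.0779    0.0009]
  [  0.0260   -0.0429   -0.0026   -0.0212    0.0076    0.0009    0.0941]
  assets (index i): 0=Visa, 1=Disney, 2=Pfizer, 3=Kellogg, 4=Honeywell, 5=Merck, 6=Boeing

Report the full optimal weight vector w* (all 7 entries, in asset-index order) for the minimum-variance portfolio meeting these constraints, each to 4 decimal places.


-0.0368  0.1999  0.1405  0.1299  0.2453  0.1544  0.1668

x=Σ⁻¹μ = [-0.5801  2.2045  1.7170  1.5837  3.0141  1.7077  1.8411]
y=Σ⁻¹𝟙 = [3.5242  28.4399  11.5049  10.8621  19.3291  21.7158  23.6151]
a=μᵀx=1.337057  b=𝟙ᵀx=11.488112  c=𝟙ᵀy=118.991200  D=ac−b²=27.121285
λ₁=(c·0.113−b)/D = (118.991200·0.113−11.488112)/27.121285 = 0.072190
λ₂=(a−b·0.113)/D = (1.337057−11.488112·0.113)/27.121285 = 0.001434
w* = 0.072190·x + 0.001434·y:
  w_0 = 0.072190·-0.5801 + 0.001434·3.5242 = -0.0368  (Visa)
  w_1 = 0.072190·2.2045 + 0.001434·28.4399 = 0.1999  (Disney)
  w_2 = 0.072190·1.7170 + 0.001434·11.5049 = 0.1405  (Pfizer)
  w_3 = 0.072190·1.5837 + 0.001434·10.8621 = 0.1299  (Kellogg)
  w_4 = 0.072190·3.0141 + 0.001434·19.3291 = 0.2453  (Honeywell)
  w_5 = 0.072190·1.7077 + 0.001434·21.7158 = 0.1544  (Merck)
  w_6 = 0.072190·1.8411 + 0.001434·23.6151 = 0.1668  (Boeing)
Σw_i=1.0000  μᵀw=0.1130
σ²=wᵀΣw=λ₁·μ_p+λ₂ = 0.072190·0.113 + 0.001434 = 0.009592 ≈ 0.0096


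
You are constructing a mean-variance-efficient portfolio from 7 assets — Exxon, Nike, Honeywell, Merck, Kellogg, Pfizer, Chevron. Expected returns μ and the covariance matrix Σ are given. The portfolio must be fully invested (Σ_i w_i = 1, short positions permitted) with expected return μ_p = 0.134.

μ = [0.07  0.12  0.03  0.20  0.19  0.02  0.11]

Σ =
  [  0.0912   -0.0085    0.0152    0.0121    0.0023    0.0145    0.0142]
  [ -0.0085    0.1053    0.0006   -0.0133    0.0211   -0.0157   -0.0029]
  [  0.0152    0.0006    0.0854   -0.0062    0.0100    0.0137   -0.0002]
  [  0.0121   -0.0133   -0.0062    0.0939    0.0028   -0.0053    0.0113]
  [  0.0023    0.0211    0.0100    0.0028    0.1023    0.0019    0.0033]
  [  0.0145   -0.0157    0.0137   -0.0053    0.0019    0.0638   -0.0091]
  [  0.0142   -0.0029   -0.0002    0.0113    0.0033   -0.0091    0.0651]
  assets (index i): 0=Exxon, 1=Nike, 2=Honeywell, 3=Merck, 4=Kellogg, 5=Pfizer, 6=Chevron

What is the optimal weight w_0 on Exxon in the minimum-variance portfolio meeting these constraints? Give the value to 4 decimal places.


0.0276

p=Σ⁻¹μ = [0.1848  1.3050  0.1552  2.1414  1.4489  0.8919  1.3875]
q=Σ⁻¹𝟙 = [3.6617  13.5779  8.1479  11.7111  4.9090  19.4902  15.6349]
a=μᵀp=1.048213  b=𝟙ᵀp=7.514676  c=𝟙ᵀq=77.132625  D=ac−b²=24.381092
λ₁=(c·0.134−b)/D = (77.132625·0.134−7.514676)/24.381092 = 0.115708
λ₂=(a−b·0.134)/D = (1.048213−7.514676·0.134)/24.381092 = 0.001692
w* = 0.115708·p + 0.001692·q:
  w_0 = 0.115708·0.1848 + 0.001692·3.6617 = 0.0276  (Exxon)
  w_1 = 0.115708·1.3050 + 0.001692·13.5779 = 0.1740  (Nike)
  w_2 = 0.115708·0.1552 + 0.001692·8.1479 = 0.0317  (Honeywell)
  w_3 = 0.115708·2.1414 + 0.001692·11.7111 = 0.2676  (Merck)
  w_4 = 0.115708·1.4489 + 0.001692·4.9090 = 0.1760  (Kellogg)
  w_5 = 0.115708·0.8919 + 0.001692·19.4902 = 0.1362  (Pfizer)
  w_6 = 0.115708·1.3875 + 0.001692·15.6349 = 0.1870  (Chevron)
Σw_i=1.0000  μᵀw=0.1340
σ²=wᵀΣw=λ₁·μ_p+λ₂ = 0.115708·0.134 + 0.001692 = 0.017197 ≈ 0.0172


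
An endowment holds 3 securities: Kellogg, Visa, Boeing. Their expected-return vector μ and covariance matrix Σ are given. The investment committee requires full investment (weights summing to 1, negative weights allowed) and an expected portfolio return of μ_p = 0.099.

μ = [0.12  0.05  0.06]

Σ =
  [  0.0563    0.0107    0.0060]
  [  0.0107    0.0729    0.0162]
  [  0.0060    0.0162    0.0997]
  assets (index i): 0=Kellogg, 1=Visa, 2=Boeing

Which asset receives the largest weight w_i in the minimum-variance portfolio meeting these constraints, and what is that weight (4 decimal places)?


x=Σ⁻¹μ = [2.0299  0.2919  0.4322]
y=Σ⁻¹𝟙 = [15.0918  9.8302  7.5246]
a=μᵀx=0.284116  b=𝟙ᵀx=2.754002  c=𝟙ᵀy=32.446571  D=ac−b²=1.634047
λ₁=(c·0.099−b)/D = (32.446571·0.099−2.754002)/1.634047 = 0.280413
λ₂=(a−b·0.099)/D = (0.284116−2.754002·0.099)/1.634047 = 0.007019
w* = 0.280413·x + 0.007019·y:
  w_0 = 0.280413·2.0299 + 0.007019·15.0918 = 0.6751  (Kellogg)
  w_1 = 0.280413·0.2919 + 0.007019·9.8302 = 0.1508  (Visa)
  w_2 = 0.280413·0.4322 + 0.007019·7.5246 = 0.1740  (Boeing)
Σw_i=1.0000  μᵀw=0.0990
σ²=wᵀΣw=λ₁·μ_p+λ₂ = 0.280413·0.099 + 0.007019 = 0.034780 ≈ 0.0348

Kellogg (0.6751)


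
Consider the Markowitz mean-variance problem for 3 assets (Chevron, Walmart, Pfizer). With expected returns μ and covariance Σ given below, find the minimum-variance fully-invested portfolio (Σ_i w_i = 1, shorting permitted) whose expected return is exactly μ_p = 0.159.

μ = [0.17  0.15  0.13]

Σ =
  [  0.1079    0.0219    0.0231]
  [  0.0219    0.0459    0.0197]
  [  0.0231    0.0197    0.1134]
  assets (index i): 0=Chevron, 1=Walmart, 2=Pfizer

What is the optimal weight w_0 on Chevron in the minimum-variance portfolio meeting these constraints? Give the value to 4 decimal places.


u=Σ⁻¹μ = [0.9394  2.6040  0.5027]
v=Σ⁻¹𝟙 = [4.6869  17.4785  4.8272]
a=μᵀu=0.615646  b=𝟙ᵀu=4.046076  c=𝟙ᵀv=26.992553  D=ac−b²=0.247134
λ₁=(c·0.159−b)/D = (26.992553·0.159−4.046076)/0.247134 = 0.994360
λ₂=(a−b·0.159)/D = (0.615646−4.046076·0.159)/0.247134 = -0.112003
w* = 0.994360·u + -0.112003·v:
  w_0 = 0.994360·0.9394 + -0.112003·4.6869 = 0.4091  (Chevron)
  w_1 = 0.994360·2.6040 + -0.112003·17.4785 = 0.6317  (Walmart)
  w_2 = 0.994360·0.5027 + -0.112003·4.8272 = -0.0409  (Pfizer)
Σw_i=1.0000  μᵀw=0.1590
σ²=wᵀΣw=λ₁·μ_p+λ₂ = 0.994360·0.159 + -0.112003 = 0.046100 ≈ 0.0461

0.4091
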